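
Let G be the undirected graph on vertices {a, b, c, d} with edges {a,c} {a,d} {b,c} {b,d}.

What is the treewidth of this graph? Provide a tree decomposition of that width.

Treewidth 2.
One optimal decomposition is:
Bags: B1 = {a, b, d}  B2 = {a, b, c}
Tree: B1–B2

Every bag has size at most 3, so the width is 3 − 1 = 2 and tw(G) ≤ 2. Since b–d–a–c–b is a cycle in G, G is not acyclic. Forests are exactly the graphs of treewidth ≤ 1, so tw(G) ≥ 2. Therefore the treewidth is 2.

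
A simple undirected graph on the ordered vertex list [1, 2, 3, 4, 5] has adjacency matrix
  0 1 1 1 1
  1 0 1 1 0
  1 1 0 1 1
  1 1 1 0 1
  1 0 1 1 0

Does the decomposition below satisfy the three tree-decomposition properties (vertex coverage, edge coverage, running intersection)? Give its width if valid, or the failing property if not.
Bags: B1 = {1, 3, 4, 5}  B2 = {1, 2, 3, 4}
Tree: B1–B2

Yes; width 3.

Checking the three conditions: (i) the bags cover all of {1, 2, 3, 4, 5}; (ii) for each edge, some bag contains both endpoints; (iii) the bags containing any fixed vertex form a subtree. All hold, so the decomposition is valid with width 4 − 1 = 3.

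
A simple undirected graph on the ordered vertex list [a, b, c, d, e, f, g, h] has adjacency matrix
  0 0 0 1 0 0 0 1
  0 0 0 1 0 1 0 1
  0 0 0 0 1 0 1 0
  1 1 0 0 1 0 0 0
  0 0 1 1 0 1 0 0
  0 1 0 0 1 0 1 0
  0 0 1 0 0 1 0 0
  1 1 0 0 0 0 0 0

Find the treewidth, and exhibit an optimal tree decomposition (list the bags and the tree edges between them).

Treewidth 2.
Bags: B1 = {c, e, g}  B2 = {e, f, g}  B3 = {d, e, f}  B4 = {b, d, f}  B5 = {a, b, d}  B6 = {a, b, h}
Tree: B1–B2, B2–B3, B3–B4, B4–B5, B5–B6

The largest bag has 3 vertices, giving width 2; this decomposition certifies tw(G) ≤ 2. For the lower bound, G contains the cycle c–g–f–e–c, so G is not a forest; only forests have treewidth ≤ 1, hence tw(G) ≥ 2. Combining the bounds, tw(G) = 2.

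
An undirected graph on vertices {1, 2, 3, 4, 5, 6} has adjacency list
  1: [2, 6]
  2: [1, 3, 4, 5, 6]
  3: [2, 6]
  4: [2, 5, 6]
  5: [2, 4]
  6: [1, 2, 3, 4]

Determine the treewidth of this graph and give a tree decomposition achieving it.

Treewidth 2.
One optimal decomposition is:
Bags: B1 = {2, 4, 5}  B2 = {2, 4, 6}  B3 = {2, 3, 6}  B4 = {1, 2, 6}
Tree: B1–B2, B2–B3, B2–B4

Every bag has size at most 3, so the width is 3 − 1 = 2 and tw(G) ≤ 2. For the lower bound, the 3 vertices {2, 4, 5} are pairwise adjacent, and any tree decomposition puts a clique entirely inside one bag — forcing width ≥ 2. Therefore the treewidth is 2.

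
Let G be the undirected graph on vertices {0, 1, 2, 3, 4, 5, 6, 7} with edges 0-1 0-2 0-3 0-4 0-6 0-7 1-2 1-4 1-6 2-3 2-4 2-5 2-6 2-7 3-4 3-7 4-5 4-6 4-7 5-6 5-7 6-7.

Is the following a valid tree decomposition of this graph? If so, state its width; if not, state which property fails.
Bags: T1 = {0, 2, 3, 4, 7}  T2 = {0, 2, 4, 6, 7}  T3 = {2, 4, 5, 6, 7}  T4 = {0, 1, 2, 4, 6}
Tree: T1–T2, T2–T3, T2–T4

Checking the three conditions: (i) the bags cover all of {0, 1, 2, 3, 4, 5, 6, 7}; (ii) for each edge, some bag contains both endpoints; (iii) the bags containing any fixed vertex form a subtree. All hold, so the decomposition is valid with width 5 − 1 = 4.

Yes; width 4.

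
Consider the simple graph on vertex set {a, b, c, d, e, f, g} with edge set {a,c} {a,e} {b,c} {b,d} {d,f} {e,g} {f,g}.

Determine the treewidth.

A width-2 tree decomposition is:
Bags: B1 = {b, d, f}  B2 = {b, f, g}  B3 = {b, e, g}  B4 = {a, b, e}  B5 = {a, b, c}
Tree: B1–B2, B2–B3, B3–B4, B4–B5
The largest bag has 3 vertices, giving width 2; this decomposition certifies tw(G) ≤ 2. The edges b–d–f–g–e–a–c–b form a cycle, so G is not a tree and its treewidth is at least 2. Therefore the treewidth is 2.

2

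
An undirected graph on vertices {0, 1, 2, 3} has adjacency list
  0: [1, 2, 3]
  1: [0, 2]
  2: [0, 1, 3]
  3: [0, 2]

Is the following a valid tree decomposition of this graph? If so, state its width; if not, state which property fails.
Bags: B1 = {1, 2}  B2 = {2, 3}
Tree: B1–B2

A tree decomposition must satisfy three properties: every vertex lies in some bag; for every edge, both endpoints lie together in some bag; and for every vertex, the bags containing it form a connected subtree. Here vertex 0 appears in no bag, so the decomposition is invalid.

No — vertex 0 appears in no bag.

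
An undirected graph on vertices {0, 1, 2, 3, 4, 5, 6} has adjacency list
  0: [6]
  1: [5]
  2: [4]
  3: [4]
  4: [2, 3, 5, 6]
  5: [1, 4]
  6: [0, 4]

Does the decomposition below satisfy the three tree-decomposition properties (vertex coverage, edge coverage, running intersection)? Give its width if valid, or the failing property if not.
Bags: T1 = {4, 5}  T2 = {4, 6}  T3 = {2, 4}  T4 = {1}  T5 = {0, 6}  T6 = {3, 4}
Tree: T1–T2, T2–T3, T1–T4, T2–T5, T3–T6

A tree decomposition must satisfy three properties: every vertex lies in some bag; for every edge, both endpoints lie together in some bag; and for every vertex, the bags containing it form a connected subtree. Here edge (5,1) lies in no bag, so the decomposition is invalid.

No — edge (5,1) lies in no bag.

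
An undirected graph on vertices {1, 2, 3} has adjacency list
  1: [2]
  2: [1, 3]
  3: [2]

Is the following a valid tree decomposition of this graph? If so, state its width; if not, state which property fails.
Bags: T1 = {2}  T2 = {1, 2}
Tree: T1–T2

No — vertex 3 appears in no bag.

A tree decomposition must satisfy three properties: every vertex lies in some bag; for every edge, both endpoints lie together in some bag; and for every vertex, the bags containing it form a connected subtree. Here vertex 3 appears in no bag, so the decomposition is invalid.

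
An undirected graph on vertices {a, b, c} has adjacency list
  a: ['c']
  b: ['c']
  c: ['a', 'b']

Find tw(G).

A width-1 tree decomposition is:
Bags: B1 = {b, c}  B2 = {a, c}
Tree: B1–B2
The largest bag has 2 vertices, giving width 1; this decomposition certifies tw(G) ≤ 1. Any graph with an edge has treewidth ≥ 1, and G has the edge c–b. The upper and lower bounds meet at 1, so that is the treewidth.

1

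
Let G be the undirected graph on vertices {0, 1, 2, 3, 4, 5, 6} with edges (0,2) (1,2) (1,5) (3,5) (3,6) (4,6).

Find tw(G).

1

A width-1 tree decomposition is:
Bags: B1 = {4, 6}  B2 = {3, 6}  B3 = {3, 5}  B4 = {1, 5}  B5 = {1, 2}  B6 = {0, 2}
Tree: B1–B2, B2–B3, B3–B4, B4–B5, B5–B6
The largest bag has 2 vertices, giving width 1; this decomposition certifies tw(G) ≤ 1. Since G has at least one edge (e.g. 4–6), it is not an edgeless graph, so tw(G) ≥ 1. Combining the bounds, tw(G) = 1.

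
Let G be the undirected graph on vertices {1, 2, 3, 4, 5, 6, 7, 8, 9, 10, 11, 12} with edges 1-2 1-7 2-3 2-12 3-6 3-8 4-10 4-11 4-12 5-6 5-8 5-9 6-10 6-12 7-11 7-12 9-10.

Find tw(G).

A width-3 tree decomposition is:
Bags: B1 = {3, 5, 8, 9}  B2 = {3, 5, 6, 9}  B3 = {3, 6, 9, 10}  B4 = {2, 3, 6, 10}  B5 = {2, 6, 10, 12}  B6 = {2, 4, 10, 12}  B7 = {1, 2, 4, 12}  B8 = {1, 4, 7, 12}  B9 = {1, 4, 7, 11}
Tree: B1–B2, B2–B3, B3–B4, B4–B5, B5–B6, B6–B7, B7–B8, B8–B9
Every bag has size at most 4, so the width is 4 − 1 = 3 and tw(G) ≤ 3. For the lower bound: the 4 vertex sets {5,8,9}, {3}, {6}, {2,4,10,12} are disjoint, each induces a connected subgraph, and every pair is joined by at least one edge of G. Contracting each set to a single vertex therefore yields K_{4} as a minor, and since treewidth is minor-monotone, tw(G) ≥ tw(K_{4}) = 3. The upper and lower bounds meet at 3, so that is the treewidth.

3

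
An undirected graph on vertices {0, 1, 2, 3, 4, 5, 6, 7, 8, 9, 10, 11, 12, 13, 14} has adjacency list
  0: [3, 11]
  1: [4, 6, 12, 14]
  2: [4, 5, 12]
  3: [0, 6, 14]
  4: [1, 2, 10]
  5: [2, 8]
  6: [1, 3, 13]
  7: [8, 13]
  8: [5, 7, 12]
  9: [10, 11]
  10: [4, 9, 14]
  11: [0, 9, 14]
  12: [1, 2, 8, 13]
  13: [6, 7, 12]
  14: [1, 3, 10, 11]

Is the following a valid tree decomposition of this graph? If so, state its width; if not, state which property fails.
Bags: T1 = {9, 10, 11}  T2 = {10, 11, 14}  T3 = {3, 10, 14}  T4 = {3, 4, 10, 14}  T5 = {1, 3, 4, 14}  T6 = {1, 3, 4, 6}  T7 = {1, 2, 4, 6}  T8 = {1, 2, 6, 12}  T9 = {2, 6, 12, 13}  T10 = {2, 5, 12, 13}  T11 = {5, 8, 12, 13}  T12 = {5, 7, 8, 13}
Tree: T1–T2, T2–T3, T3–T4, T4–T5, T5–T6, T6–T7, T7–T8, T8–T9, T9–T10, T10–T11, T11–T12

A tree decomposition must satisfy three properties: every vertex lies in some bag; for every edge, both endpoints lie together in some bag; and for every vertex, the bags containing it form a connected subtree. Here vertex 0 appears in no bag, so the decomposition is invalid.

No — vertex 0 appears in no bag.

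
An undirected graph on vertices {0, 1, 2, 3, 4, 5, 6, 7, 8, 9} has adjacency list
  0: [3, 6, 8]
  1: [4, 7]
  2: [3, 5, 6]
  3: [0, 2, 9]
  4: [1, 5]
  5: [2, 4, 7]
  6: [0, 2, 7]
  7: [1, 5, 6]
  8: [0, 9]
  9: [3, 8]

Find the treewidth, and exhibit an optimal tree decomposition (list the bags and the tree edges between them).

Treewidth 2.
Bags: B1 = {1, 4, 7}  B2 = {4, 5, 7}  B3 = {5, 6, 7}  B4 = {2, 5, 6}  B5 = {0, 2, 6}  B6 = {0, 2, 3}  B7 = {0, 3, 8}  B8 = {3, 8, 9}
Tree: B1–B2, B2–B3, B3–B4, B4–B5, B5–B6, B6–B7, B7–B8

Each bag holds 3 vertices, so the decomposition has width 2, which upper-bounds the treewidth. For the lower bound, G contains the cycle 1–4–5–7–1, so G is not a forest; only forests have treewidth ≤ 1, hence tw(G) ≥ 2. The upper and lower bounds meet at 2, so that is the treewidth.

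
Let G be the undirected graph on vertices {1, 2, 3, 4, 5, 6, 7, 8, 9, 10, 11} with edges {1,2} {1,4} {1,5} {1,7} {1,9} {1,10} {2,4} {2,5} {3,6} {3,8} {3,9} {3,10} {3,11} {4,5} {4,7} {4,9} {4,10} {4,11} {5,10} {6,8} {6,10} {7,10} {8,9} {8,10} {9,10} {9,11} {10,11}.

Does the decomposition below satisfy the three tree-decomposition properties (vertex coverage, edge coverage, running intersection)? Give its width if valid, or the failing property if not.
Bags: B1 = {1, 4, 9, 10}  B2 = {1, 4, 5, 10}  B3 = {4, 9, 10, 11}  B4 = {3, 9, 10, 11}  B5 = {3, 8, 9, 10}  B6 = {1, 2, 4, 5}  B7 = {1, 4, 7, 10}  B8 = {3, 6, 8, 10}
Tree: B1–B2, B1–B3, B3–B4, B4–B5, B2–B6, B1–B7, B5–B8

Every vertex of G appears in some bag (union = {1, 2, 3, 4, 5, 6, 7, 8, 9, 10, 11}); every edge is covered by a bag; and for each vertex v the set of bags containing v is connected in the bag tree. The decomposition is therefore valid. The largest bag has 4 vertices, so the width is 3.

Yes; width 3.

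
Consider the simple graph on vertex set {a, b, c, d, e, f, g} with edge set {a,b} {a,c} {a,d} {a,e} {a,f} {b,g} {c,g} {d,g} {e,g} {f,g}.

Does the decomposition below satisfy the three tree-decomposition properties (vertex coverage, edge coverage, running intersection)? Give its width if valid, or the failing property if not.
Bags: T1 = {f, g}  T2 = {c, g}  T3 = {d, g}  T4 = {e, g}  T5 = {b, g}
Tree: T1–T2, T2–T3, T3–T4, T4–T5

No — vertex a appears in no bag.

A tree decomposition must satisfy three properties: every vertex lies in some bag; for every edge, both endpoints lie together in some bag; and for every vertex, the bags containing it form a connected subtree. Here vertex a appears in no bag, so the decomposition is invalid.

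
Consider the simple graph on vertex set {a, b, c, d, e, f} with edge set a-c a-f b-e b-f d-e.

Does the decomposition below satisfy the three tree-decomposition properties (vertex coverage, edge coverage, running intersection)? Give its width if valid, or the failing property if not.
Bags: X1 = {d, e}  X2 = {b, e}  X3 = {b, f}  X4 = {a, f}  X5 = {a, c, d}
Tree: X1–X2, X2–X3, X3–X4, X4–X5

A tree decomposition must satisfy three properties: every vertex lies in some bag; for every edge, both endpoints lie together in some bag; and for every vertex, the bags containing it form a connected subtree. Here bags containing vertex d are not connected in the tree, so the decomposition is invalid.

No — bags containing vertex d are not connected in the tree.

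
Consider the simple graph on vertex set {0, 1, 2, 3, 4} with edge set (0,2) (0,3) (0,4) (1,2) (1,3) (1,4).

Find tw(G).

A width-2 tree decomposition is:
Bags: B1 = {0, 1, 3}  B2 = {0, 1, 2}  B3 = {0, 1, 4}
Tree: B1–B2, B2–B3
The largest bag has 3 vertices, giving width 2; this decomposition certifies tw(G) ≤ 2. The edges 0–3–1–2–0 form a cycle, so G is not a tree and its treewidth is at least 2. The upper and lower bounds meet at 2, so that is the treewidth.

2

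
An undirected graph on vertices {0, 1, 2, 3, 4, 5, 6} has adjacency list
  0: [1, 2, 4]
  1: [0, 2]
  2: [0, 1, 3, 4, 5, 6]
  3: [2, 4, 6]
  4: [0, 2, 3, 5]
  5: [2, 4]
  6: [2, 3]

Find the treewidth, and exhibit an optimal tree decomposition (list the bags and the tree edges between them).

Each bag holds 3 vertices, so the decomposition has width 2, which upper-bounds the treewidth. Conversely, {0, 1, 2} is a clique of size 3, and the vertices of any clique must share a bag in every tree decomposition; so some bag has ≥ 3 vertices and tw(G) ≥ 2. Hence tw(G) = 2 exactly.

Treewidth 2.
One optimal decomposition is:
Bags: B1 = {2, 3, 4}  B2 = {0, 2, 4}  B3 = {2, 3, 6}  B4 = {0, 1, 2}  B5 = {2, 4, 5}
Tree: B1–B2, B1–B3, B2–B4, B2–B5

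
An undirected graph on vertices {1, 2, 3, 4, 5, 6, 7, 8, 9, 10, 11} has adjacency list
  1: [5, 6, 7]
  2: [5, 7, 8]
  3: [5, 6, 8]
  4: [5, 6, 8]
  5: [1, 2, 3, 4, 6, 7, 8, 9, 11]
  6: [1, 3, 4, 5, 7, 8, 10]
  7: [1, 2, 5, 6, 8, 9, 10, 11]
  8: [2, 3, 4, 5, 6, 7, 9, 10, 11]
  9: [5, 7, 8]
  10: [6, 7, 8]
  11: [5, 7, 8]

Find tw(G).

3

A width-3 tree decomposition is:
Bags: B1 = {3, 5, 6, 8}  B2 = {5, 6, 7, 8}  B3 = {5, 7, 8, 9}  B4 = {5, 7, 8, 11}  B5 = {1, 5, 6, 7}  B6 = {6, 7, 8, 10}  B7 = {4, 5, 6, 8}  B8 = {2, 5, 7, 8}
Tree: B1–B2, B2–B3, B3–B4, B2–B5, B2–B6, B1–B7, B2–B8
Every bag has size at most 4, so the width is 4 − 1 = 3 and tw(G) ≤ 3. For the lower bound, the 4 vertices {6, 7, 8, 10} are pairwise adjacent, and any tree decomposition puts a clique entirely inside one bag — forcing width ≥ 3. The upper and lower bounds meet at 3, so that is the treewidth.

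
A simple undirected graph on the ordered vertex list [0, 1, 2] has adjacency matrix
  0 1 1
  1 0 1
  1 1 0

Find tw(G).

A width-2 tree decomposition is:
Bags: B1 = {0, 1, 2}
Tree: (single bag)
A single bag containing all 3 vertices is trivially a valid decomposition of width 2. On the other hand G contains the 3-clique {0, 1, 2}. A clique must lie in a single bag of any decomposition, so no decomposition can have width below 2. The upper and lower bounds meet at 2, so that is the treewidth.

2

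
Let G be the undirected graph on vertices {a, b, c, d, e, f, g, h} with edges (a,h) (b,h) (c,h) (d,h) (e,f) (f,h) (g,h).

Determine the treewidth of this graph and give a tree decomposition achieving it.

Treewidth 1.
Bags: B1 = {f, h}  B2 = {c, h}  B3 = {d, h}  B4 = {a, h}  B5 = {e, f}  B6 = {g, h}  B7 = {b, h}
Tree: B1–B2, B2–B3, B1–B4, B1–B5, B4–B6, B4–B7

Every bag has size at most 2, so the width is 2 − 1 = 1 and tw(G) ≤ 1. Since G has at least one edge (e.g. f–h), it is not an edgeless graph, so tw(G) ≥ 1. Hence tw(G) = 1 exactly.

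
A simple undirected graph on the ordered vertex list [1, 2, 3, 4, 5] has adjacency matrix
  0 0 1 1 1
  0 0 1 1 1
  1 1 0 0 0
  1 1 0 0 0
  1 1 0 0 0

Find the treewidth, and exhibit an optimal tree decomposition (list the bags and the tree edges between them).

Treewidth 2.
One such decomposition:
Bags: B1 = {1, 2, 5}  B2 = {1, 2, 4}  B3 = {1, 2, 3}
Tree: B1–B2, B2–B3

Each bag holds 3 vertices, so the decomposition has width 2, which upper-bounds the treewidth. Since 5–1–4–2–5 is a cycle in G, G is not acyclic. Forests are exactly the graphs of treewidth ≤ 1, so tw(G) ≥ 2. Therefore the treewidth is 2.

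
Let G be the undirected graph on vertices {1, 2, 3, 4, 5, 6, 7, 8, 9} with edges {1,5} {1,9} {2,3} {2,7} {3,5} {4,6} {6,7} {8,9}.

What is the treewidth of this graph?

A width-1 tree decomposition is:
Bags: B1 = {8, 9}  B2 = {1, 9}  B3 = {1, 5}  B4 = {3, 5}  B5 = {2, 3}  B6 = {2, 7}  B7 = {6, 7}  B8 = {4, 6}
Tree: B1–B2, B2–B3, B3–B4, B4–B5, B5–B6, B6–B7, B7–B8
Each bag holds 2 vertices, so the decomposition has width 1, which upper-bounds the treewidth. Any graph with an edge has treewidth ≥ 1, and G has the edge 8–9. The upper and lower bounds meet at 1, so that is the treewidth.

1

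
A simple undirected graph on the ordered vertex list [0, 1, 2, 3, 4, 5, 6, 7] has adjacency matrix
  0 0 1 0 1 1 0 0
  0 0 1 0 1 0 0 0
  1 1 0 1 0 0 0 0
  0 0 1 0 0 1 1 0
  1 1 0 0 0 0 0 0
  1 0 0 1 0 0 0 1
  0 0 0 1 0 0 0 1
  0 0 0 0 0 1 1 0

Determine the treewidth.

2

A width-2 tree decomposition is:
Bags: B1 = {3, 6, 7}  B2 = {3, 5, 7}  B3 = {2, 3, 5}  B4 = {0, 2, 5}  B5 = {0, 1, 2}  B6 = {0, 1, 4}
Tree: B1–B2, B2–B3, B3–B4, B4–B5, B5–B6
The largest bag has 3 vertices, giving width 2; this decomposition certifies tw(G) ≤ 2. For the lower bound, G contains the cycle 6–7–5–3–6, so G is not a forest; only forests have treewidth ≤ 1, hence tw(G) ≥ 2. Therefore the treewidth is 2.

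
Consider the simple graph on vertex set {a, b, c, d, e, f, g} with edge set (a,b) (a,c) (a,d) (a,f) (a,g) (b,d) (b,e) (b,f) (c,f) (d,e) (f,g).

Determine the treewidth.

A width-2 tree decomposition is:
Bags: B1 = {a, c, f}  B2 = {a, b, f}  B3 = {a, f, g}  B4 = {a, b, d}  B5 = {b, d, e}
Tree: B1–B2, B2–B3, B2–B4, B4–B5
Every bag has size at most 3, so the width is 3 − 1 = 2 and tw(G) ≤ 2. For the lower bound, the 3 vertices {b, d, e} are pairwise adjacent, and any tree decomposition puts a clique entirely inside one bag — forcing width ≥ 2. Therefore the treewidth is 2.

2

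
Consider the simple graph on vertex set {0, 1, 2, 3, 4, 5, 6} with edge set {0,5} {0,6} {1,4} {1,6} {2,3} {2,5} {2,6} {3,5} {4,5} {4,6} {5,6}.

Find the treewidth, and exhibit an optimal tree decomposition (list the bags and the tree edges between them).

Each bag holds 3 vertices, so the decomposition has width 2, which upper-bounds the treewidth. Conversely, {1, 4, 6} is a clique of size 3, and the vertices of any clique must share a bag in every tree decomposition; so some bag has ≥ 3 vertices and tw(G) ≥ 2. Combining the bounds, tw(G) = 2.

Treewidth 2.
Bags: B1 = {0, 5, 6}  B2 = {2, 5, 6}  B3 = {4, 5, 6}  B4 = {2, 3, 5}  B5 = {1, 4, 6}
Tree: B1–B2, B2–B3, B2–B4, B3–B5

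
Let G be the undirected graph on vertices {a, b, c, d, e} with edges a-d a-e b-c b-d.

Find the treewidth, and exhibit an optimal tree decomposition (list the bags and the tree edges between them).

Each bag holds 2 vertices, so the decomposition has width 1, which upper-bounds the treewidth. G has an edge, so its treewidth is at least 1. Therefore the treewidth is 1.

Treewidth 1.
One such decomposition:
Bags: B1 = {a, e}  B2 = {a, d}  B3 = {b, d}  B4 = {b, c}
Tree: B1–B2, B2–B3, B3–B4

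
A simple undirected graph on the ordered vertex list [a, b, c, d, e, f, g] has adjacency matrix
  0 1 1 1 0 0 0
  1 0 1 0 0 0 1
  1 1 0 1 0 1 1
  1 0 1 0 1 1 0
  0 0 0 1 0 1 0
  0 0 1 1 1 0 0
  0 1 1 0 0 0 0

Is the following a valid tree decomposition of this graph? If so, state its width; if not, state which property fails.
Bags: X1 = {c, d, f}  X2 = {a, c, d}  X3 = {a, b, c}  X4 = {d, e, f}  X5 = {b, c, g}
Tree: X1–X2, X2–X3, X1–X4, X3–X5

Every vertex of G appears in some bag (union = {a, b, c, d, e, f, g}); every edge is covered by a bag; and for each vertex v the set of bags containing v is connected in the bag tree. The decomposition is therefore valid. The largest bag has 3 vertices, so the width is 2.

Yes; width 2.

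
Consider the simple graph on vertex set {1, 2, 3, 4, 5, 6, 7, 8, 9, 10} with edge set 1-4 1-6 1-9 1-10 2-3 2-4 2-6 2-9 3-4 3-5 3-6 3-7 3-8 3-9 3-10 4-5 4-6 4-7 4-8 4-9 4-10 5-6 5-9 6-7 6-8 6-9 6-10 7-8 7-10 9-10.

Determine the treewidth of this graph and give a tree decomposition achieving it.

Treewidth 4.
One such decomposition:
Bags: B1 = {2, 3, 4, 6, 9}  B2 = {3, 4, 6, 9, 10}  B3 = {1, 4, 6, 9, 10}  B4 = {3, 4, 5, 6, 9}  B5 = {3, 4, 6, 7, 10}  B6 = {3, 4, 6, 7, 8}
Tree: B1–B2, B2–B3, B2–B4, B2–B5, B5–B6

The largest bag has 5 vertices, giving width 4; this decomposition certifies tw(G) ≤ 4. Conversely, {1, 4, 6, 9, 10} is a clique of size 5, and the vertices of any clique must share a bag in every tree decomposition; so some bag has ≥ 5 vertices and tw(G) ≥ 4. Combining the bounds, tw(G) = 4.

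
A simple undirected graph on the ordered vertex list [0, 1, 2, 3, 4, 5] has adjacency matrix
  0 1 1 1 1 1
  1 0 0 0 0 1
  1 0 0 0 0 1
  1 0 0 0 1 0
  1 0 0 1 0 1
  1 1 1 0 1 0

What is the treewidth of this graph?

2

A width-2 tree decomposition is:
Bags: B1 = {0, 3, 4}  B2 = {0, 4, 5}  B3 = {0, 2, 5}  B4 = {0, 1, 5}
Tree: B1–B2, B2–B3, B2–B4
The largest bag has 3 vertices, giving width 2; this decomposition certifies tw(G) ≤ 2. For the lower bound, the 3 vertices {0, 3, 4} are pairwise adjacent, and any tree decomposition puts a clique entirely inside one bag — forcing width ≥ 2. Therefore the treewidth is 2.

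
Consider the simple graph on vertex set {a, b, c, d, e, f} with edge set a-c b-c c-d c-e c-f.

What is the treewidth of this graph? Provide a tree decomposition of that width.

Every bag has size at most 2, so the width is 2 − 1 = 1 and tw(G) ≤ 1. G has an edge, so its treewidth is at least 1. The upper and lower bounds meet at 1, so that is the treewidth.

Treewidth 1.
One optimal decomposition is:
Bags: B1 = {c, d}  B2 = {a, c}  B3 = {c, f}  B4 = {c, e}  B5 = {b, c}
Tree: B1–B2, B2–B3, B3–B4, B1–B5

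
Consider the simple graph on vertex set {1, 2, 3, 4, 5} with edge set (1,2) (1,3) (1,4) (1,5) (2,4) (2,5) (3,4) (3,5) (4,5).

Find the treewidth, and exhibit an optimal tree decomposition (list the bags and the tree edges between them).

Treewidth 3.
Bags: B1 = {1, 3, 4, 5}  B2 = {1, 2, 4, 5}
Tree: B1–B2

The largest bag has 4 vertices, giving width 3; this decomposition certifies tw(G) ≤ 3. For the lower bound, the 4 vertices {1, 2, 4, 5} are pairwise adjacent, and any tree decomposition puts a clique entirely inside one bag — forcing width ≥ 3. Therefore the treewidth is 3.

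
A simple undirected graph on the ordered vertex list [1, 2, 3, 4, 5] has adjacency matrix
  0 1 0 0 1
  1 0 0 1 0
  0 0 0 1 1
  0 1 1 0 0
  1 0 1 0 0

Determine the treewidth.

A width-2 tree decomposition is:
Bags: B1 = {1, 2, 4}  B2 = {1, 3, 4}  B3 = {1, 3, 5}
Tree: B1–B2, B2–B3
The largest bag has 3 vertices, giving width 2; this decomposition certifies tw(G) ≤ 2. For the lower bound, G contains the cycle 1–2–4–3–5–1, so G is not a forest; only forests have treewidth ≤ 1, hence tw(G) ≥ 2. Combining the bounds, tw(G) = 2.

2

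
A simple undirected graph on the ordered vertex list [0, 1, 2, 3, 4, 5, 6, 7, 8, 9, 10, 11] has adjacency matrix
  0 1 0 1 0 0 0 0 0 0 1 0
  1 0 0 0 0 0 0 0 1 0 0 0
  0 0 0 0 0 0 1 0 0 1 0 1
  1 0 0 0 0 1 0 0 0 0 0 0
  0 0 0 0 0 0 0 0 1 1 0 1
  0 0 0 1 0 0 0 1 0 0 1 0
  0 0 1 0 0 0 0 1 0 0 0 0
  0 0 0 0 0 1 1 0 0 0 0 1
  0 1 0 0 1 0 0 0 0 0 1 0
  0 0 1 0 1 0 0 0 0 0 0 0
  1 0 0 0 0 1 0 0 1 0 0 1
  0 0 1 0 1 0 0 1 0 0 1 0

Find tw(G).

A width-3 tree decomposition is:
Bags: B1 = {0, 1, 3, 8}  B2 = {0, 3, 8, 10}  B3 = {3, 5, 8, 10}  B4 = {4, 5, 8, 10}  B5 = {4, 5, 10, 11}  B6 = {4, 5, 7, 11}  B7 = {4, 7, 9, 11}  B8 = {2, 7, 9, 11}  B9 = {2, 6, 7, 9}
Tree: B1–B2, B2–B3, B3–B4, B4–B5, B5–B6, B6–B7, B7–B8, B8–B9
Every bag has size at most 4, so the width is 4 − 1 = 3 and tw(G) ≤ 3. For the lower bound: the 4 vertex sets {0,1,3}, {8}, {10}, {4,5,7,11} are disjoint, each induces a connected subgraph, and every pair is joined by at least one edge of G. Contracting each set to a single vertex therefore yields K_{4} as a minor, and since treewidth is minor-monotone, tw(G) ≥ tw(K_{4}) = 3. Combining the bounds, tw(G) = 3.

3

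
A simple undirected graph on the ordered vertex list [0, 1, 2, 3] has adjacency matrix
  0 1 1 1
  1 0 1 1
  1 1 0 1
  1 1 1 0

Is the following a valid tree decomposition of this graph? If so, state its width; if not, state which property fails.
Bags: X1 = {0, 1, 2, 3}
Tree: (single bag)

Every vertex of G appears in some bag (union = {0, 1, 2, 3}); every edge is covered by a bag; and for each vertex v the set of bags containing v is connected in the bag tree. The decomposition is therefore valid. The largest bag has 4 vertices, so the width is 3.

Yes; width 3.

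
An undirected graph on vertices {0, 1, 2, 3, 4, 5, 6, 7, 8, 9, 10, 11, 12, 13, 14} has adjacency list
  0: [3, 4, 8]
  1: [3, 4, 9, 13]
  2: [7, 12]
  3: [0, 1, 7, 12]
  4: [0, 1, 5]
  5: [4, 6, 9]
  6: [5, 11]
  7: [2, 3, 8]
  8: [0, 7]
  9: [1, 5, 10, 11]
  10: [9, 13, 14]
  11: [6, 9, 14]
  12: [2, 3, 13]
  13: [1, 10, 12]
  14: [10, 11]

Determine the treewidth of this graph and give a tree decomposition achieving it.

The largest bag has 4 vertices, giving width 3; this decomposition certifies tw(G) ≤ 3. For the lower bound: the 4 vertex sets {6,11,14}, {5}, {9}, {1,4,10,13} are disjoint, each induces a connected subgraph, and every pair is joined by at least one edge of G. Contracting each set to a single vertex therefore yields K_{4} as a minor, and since treewidth is minor-monotone, tw(G) ≥ tw(K_{4}) = 3. Hence tw(G) = 3 exactly.

Treewidth 3.
One optimal decomposition is:
Bags: B1 = {5, 6, 11, 14}  B2 = {5, 9, 11, 14}  B3 = {5, 9, 10, 14}  B4 = {4, 5, 9, 10}  B5 = {1, 4, 9, 10}  B6 = {1, 4, 10, 13}  B7 = {0, 1, 4, 13}  B8 = {0, 1, 3, 13}  B9 = {0, 3, 12, 13}  B10 = {0, 3, 8, 12}  B11 = {3, 7, 8, 12}  B12 = {2, 7, 8, 12}
Tree: B1–B2, B2–B3, B3–B4, B4–B5, B5–B6, B6–B7, B7–B8, B8–B9, B9–B10, B10–B11, B11–B12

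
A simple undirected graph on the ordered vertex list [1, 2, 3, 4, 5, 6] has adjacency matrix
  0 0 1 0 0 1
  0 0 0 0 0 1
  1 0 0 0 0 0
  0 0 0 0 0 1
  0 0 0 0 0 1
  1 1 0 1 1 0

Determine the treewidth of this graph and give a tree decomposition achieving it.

Treewidth 1.
One such decomposition:
Bags: B1 = {1, 6}  B2 = {5, 6}  B3 = {1, 3}  B4 = {2, 6}  B5 = {4, 6}
Tree: B1–B2, B1–B3, B2–B4, B1–B5

The largest bag has 2 vertices, giving width 1; this decomposition certifies tw(G) ≤ 1. Since G has at least one edge (e.g. 1–6), it is not an edgeless graph, so tw(G) ≥ 1. Hence tw(G) = 1 exactly.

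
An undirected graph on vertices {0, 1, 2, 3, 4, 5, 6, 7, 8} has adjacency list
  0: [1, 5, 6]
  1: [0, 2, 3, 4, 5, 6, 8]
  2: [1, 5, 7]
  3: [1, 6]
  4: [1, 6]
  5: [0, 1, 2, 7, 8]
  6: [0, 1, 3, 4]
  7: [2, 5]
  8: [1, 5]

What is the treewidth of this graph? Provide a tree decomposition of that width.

Treewidth 2.
One such decomposition:
Bags: B1 = {0, 1, 5}  B2 = {0, 1, 6}  B3 = {1, 5, 8}  B4 = {1, 2, 5}  B5 = {1, 4, 6}  B6 = {2, 5, 7}  B7 = {1, 3, 6}
Tree: B1–B2, B1–B3, B3–B4, B2–B5, B4–B6, B5–B7

Each bag holds 3 vertices, so the decomposition has width 2, which upper-bounds the treewidth. For the lower bound, the 3 vertices {1, 3, 6} are pairwise adjacent, and any tree decomposition puts a clique entirely inside one bag — forcing width ≥ 2. Hence tw(G) = 2 exactly.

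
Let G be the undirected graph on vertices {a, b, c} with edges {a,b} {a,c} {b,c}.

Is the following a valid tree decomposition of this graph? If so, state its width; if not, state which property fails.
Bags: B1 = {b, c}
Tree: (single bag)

No — vertex a appears in no bag.

A tree decomposition must satisfy three properties: every vertex lies in some bag; for every edge, both endpoints lie together in some bag; and for every vertex, the bags containing it form a connected subtree. Here vertex a appears in no bag, so the decomposition is invalid.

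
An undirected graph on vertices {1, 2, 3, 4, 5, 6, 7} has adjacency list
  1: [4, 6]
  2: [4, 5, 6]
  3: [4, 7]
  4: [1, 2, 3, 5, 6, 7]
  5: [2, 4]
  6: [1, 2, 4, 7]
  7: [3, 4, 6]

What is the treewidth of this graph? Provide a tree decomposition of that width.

The largest bag has 3 vertices, giving width 2; this decomposition certifies tw(G) ≤ 2. Conversely, {3, 4, 7} is a clique of size 3, and the vertices of any clique must share a bag in every tree decomposition; so some bag has ≥ 3 vertices and tw(G) ≥ 2. The upper and lower bounds meet at 2, so that is the treewidth.

Treewidth 2.
One optimal decomposition is:
Bags: B1 = {4, 6, 7}  B2 = {2, 4, 6}  B3 = {2, 4, 5}  B4 = {1, 4, 6}  B5 = {3, 4, 7}
Tree: B1–B2, B2–B3, B1–B4, B1–B5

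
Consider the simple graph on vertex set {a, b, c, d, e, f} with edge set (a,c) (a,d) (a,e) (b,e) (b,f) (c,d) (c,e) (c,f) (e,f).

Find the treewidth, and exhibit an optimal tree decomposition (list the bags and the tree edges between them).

The largest bag has 3 vertices, giving width 2; this decomposition certifies tw(G) ≤ 2. For the lower bound, the 3 vertices {a, c, d} are pairwise adjacent, and any tree decomposition puts a clique entirely inside one bag — forcing width ≥ 2. Combining the bounds, tw(G) = 2.

Treewidth 2.
One optimal decomposition is:
Bags: B1 = {a, c, d}  B2 = {a, c, e}  B3 = {c, e, f}  B4 = {b, e, f}
Tree: B1–B2, B2–B3, B3–B4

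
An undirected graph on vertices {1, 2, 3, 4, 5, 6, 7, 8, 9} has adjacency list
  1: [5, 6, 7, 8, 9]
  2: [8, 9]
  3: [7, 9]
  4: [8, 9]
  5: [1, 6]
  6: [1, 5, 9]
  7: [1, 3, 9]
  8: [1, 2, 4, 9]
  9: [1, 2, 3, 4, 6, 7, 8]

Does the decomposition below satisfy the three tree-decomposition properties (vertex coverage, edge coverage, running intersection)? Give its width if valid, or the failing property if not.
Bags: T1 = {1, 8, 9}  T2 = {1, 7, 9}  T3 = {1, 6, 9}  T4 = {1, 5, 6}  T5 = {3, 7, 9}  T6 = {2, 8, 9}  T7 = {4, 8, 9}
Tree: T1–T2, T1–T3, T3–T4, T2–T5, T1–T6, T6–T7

Yes; width 2.

Vertex coverage: the bags together contain {1, 2, 3, 4, 5, 6, 7, 8, 9}, the full vertex set. Edge coverage: each edge of G has both endpoints in at least one bag. Running intersection: for every vertex, the bags containing it form a connected subtree. All three properties hold, so this is a valid tree decomposition of width max|bag| − 1 = 2, and hence tw(G) ≤ 2.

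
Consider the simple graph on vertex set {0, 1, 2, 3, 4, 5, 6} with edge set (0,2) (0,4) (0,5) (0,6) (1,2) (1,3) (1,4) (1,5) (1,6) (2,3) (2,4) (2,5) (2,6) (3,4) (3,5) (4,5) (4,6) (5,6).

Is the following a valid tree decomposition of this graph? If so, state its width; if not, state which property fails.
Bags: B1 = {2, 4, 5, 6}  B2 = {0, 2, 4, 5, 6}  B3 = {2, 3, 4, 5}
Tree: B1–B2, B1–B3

No — vertex 1 appears in no bag.

A tree decomposition must satisfy three properties: every vertex lies in some bag; for every edge, both endpoints lie together in some bag; and for every vertex, the bags containing it form a connected subtree. Here vertex 1 appears in no bag, so the decomposition is invalid.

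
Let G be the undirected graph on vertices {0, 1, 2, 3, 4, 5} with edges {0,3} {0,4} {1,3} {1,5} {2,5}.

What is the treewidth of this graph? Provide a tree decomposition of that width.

The largest bag has 2 vertices, giving width 1; this decomposition certifies tw(G) ≤ 1. G has an edge, so its treewidth is at least 1. Hence tw(G) = 1 exactly.

Treewidth 1.
Bags: B1 = {0, 4}  B2 = {0, 3}  B3 = {1, 3}  B4 = {1, 5}  B5 = {2, 5}
Tree: B1–B2, B2–B3, B3–B4, B4–B5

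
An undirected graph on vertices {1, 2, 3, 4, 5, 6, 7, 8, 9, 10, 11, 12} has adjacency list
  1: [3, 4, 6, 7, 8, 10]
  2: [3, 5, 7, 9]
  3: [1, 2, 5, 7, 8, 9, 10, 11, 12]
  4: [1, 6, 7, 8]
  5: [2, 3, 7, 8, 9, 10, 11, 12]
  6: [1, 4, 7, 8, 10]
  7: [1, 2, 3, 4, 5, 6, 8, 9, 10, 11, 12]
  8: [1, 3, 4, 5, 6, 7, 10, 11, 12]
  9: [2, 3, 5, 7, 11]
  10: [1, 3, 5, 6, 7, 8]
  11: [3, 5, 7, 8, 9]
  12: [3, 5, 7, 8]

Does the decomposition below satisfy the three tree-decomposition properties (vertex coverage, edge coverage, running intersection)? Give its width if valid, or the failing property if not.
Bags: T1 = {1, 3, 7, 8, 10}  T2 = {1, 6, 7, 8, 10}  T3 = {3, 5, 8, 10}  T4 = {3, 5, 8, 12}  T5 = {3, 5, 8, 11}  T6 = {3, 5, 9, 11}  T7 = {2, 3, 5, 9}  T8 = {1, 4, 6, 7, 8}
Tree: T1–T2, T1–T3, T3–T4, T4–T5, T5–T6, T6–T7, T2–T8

No — edge (7,5) lies in no bag.

A tree decomposition must satisfy three properties: every vertex lies in some bag; for every edge, both endpoints lie together in some bag; and for every vertex, the bags containing it form a connected subtree. Here edge (7,5) lies in no bag, so the decomposition is invalid.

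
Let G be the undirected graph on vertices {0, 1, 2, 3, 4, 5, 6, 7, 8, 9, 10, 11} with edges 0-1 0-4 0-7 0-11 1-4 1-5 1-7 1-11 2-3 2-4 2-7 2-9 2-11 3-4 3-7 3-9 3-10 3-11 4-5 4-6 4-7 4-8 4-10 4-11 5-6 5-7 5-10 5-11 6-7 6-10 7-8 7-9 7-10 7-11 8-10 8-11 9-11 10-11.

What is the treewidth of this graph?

4

A width-4 tree decomposition is:
Bags: B1 = {1, 4, 5, 7, 11}  B2 = {4, 5, 7, 10, 11}  B3 = {3, 4, 7, 10, 11}  B4 = {2, 3, 4, 7, 11}  B5 = {4, 5, 6, 7, 10}  B6 = {4, 7, 8, 10, 11}  B7 = {0, 1, 4, 7, 11}  B8 = {2, 3, 7, 9, 11}
Tree: B1–B2, B2–B3, B3–B4, B2–B5, B2–B6, B1–B7, B4–B8
The largest bag has 5 vertices, giving width 4; this decomposition certifies tw(G) ≤ 4. For the lower bound, the 5 vertices {2, 3, 7, 9, 11} are pairwise adjacent, and any tree decomposition puts a clique entirely inside one bag — forcing width ≥ 4. Hence tw(G) = 4 exactly.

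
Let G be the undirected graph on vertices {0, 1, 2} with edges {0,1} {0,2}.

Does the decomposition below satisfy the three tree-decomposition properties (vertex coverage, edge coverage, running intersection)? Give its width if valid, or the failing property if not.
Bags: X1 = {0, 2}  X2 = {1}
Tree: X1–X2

No — edge (0,1) lies in no bag.

A tree decomposition must satisfy three properties: every vertex lies in some bag; for every edge, both endpoints lie together in some bag; and for every vertex, the bags containing it form a connected subtree. Here edge (0,1) lies in no bag, so the decomposition is invalid.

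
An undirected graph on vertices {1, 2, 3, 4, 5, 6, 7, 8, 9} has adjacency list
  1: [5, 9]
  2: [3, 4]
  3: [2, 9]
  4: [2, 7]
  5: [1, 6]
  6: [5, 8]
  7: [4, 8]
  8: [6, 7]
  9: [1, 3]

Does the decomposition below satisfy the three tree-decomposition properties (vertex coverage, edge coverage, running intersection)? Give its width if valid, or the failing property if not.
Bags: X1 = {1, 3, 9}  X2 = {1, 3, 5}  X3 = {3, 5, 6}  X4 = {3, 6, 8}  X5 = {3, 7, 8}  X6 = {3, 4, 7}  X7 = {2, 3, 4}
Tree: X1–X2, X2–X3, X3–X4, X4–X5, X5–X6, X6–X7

Yes; width 2.

Vertex coverage: the bags together contain {1, 2, 3, 4, 5, 6, 7, 8, 9}, the full vertex set. Edge coverage: each edge of G has both endpoints in at least one bag. Running intersection: for every vertex, the bags containing it form a connected subtree. All three properties hold, so this is a valid tree decomposition of width max|bag| − 1 = 2, and hence tw(G) ≤ 2.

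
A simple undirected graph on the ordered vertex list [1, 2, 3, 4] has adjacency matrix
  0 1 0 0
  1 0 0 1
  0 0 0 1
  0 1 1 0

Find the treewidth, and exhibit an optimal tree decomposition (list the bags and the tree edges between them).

Treewidth 1.
One such decomposition:
Bags: B1 = {3, 4}  B2 = {2, 4}  B3 = {1, 2}
Tree: B1–B2, B2–B3

The largest bag has 2 vertices, giving width 1; this decomposition certifies tw(G) ≤ 1. G has an edge, so its treewidth is at least 1. Therefore the treewidth is 1.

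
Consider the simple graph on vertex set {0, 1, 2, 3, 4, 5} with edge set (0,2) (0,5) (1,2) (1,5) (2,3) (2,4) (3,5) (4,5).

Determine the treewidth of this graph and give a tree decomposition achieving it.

Each bag holds 3 vertices, so the decomposition has width 2, which upper-bounds the treewidth. Since 4–2–1–5–4 is a cycle in G, G is not acyclic. Forests are exactly the graphs of treewidth ≤ 1, so tw(G) ≥ 2. Combining the bounds, tw(G) = 2.

Treewidth 2.
One such decomposition:
Bags: B1 = {2, 4, 5}  B2 = {1, 2, 5}  B3 = {0, 2, 5}  B4 = {2, 3, 5}
Tree: B1–B2, B2–B3, B3–B4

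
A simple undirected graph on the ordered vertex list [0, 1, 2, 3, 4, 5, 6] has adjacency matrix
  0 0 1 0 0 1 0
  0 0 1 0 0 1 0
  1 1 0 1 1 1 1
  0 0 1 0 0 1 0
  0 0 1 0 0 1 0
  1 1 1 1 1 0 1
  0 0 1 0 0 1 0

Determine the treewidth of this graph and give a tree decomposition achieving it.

Treewidth 2.
Bags: B1 = {0, 2, 5}  B2 = {2, 3, 5}  B3 = {1, 2, 5}  B4 = {2, 5, 6}  B5 = {2, 4, 5}
Tree: B1–B2, B2–B3, B1–B4, B4–B5

Every bag has size at most 3, so the width is 3 − 1 = 2 and tw(G) ≤ 2. On the other hand G contains the 3-clique {0, 2, 5}. A clique must lie in a single bag of any decomposition, so no decomposition can have width below 2. Therefore the treewidth is 2.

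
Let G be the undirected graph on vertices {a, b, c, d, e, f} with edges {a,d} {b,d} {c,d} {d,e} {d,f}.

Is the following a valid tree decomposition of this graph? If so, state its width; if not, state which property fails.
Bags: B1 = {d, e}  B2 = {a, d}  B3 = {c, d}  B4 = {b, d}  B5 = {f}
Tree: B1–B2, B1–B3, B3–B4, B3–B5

No — edge (d,f) lies in no bag.

A tree decomposition must satisfy three properties: every vertex lies in some bag; for every edge, both endpoints lie together in some bag; and for every vertex, the bags containing it form a connected subtree. Here edge (d,f) lies in no bag, so the decomposition is invalid.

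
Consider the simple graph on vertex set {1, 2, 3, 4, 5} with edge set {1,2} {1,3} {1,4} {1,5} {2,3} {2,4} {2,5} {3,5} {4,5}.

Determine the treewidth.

3

A width-3 tree decomposition is:
Bags: B1 = {1, 2, 4, 5}  B2 = {1, 2, 3, 5}
Tree: B1–B2
The largest bag has 4 vertices, giving width 3; this decomposition certifies tw(G) ≤ 3. Conversely, {1, 2, 3, 5} is a clique of size 4, and the vertices of any clique must share a bag in every tree decomposition; so some bag has ≥ 4 vertices and tw(G) ≥ 3. The upper and lower bounds meet at 3, so that is the treewidth.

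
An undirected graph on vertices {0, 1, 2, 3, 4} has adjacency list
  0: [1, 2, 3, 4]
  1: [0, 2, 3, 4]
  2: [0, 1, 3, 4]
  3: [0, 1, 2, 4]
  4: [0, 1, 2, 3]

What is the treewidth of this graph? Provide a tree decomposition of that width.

With just one bag of size 5, the width is 5 − 1 = 4, so tw(G) ≤ 4. On the other hand G contains the 5-clique {0, 1, 2, 3, 4}. A clique must lie in a single bag of any decomposition, so no decomposition can have width below 4. Therefore the treewidth is 4.

Treewidth 4.
Bags: B1 = {0, 1, 2, 3, 4}
Tree: (single bag)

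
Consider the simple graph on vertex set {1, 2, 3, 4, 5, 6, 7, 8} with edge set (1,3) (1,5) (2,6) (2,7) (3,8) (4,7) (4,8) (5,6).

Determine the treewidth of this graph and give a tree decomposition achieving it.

Treewidth 2.
One such decomposition:
Bags: B1 = {2, 6, 7}  B2 = {5, 6, 7}  B3 = {1, 5, 7}  B4 = {1, 3, 7}  B5 = {3, 7, 8}  B6 = {4, 7, 8}
Tree: B1–B2, B2–B3, B3–B4, B4–B5, B5–B6

Every bag has size at most 3, so the width is 3 − 1 = 2 and tw(G) ≤ 2. For the lower bound, G contains the cycle 7–2–6–5–1–3–8–4–7, so G is not a forest; only forests have treewidth ≤ 1, hence tw(G) ≥ 2. Therefore the treewidth is 2.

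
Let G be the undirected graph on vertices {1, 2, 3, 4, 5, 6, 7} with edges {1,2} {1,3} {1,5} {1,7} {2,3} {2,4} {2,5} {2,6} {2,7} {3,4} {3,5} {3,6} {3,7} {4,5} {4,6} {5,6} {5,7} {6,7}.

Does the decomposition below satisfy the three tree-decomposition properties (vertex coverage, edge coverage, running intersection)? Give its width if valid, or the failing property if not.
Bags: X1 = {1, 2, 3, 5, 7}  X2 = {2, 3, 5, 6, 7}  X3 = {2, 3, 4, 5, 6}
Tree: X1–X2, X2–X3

Checking the three conditions: (i) the bags cover all of {1, 2, 3, 4, 5, 6, 7}; (ii) for each edge, some bag contains both endpoints; (iii) the bags containing any fixed vertex form a subtree. All hold, so the decomposition is valid with width 5 − 1 = 4.

Yes; width 4.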